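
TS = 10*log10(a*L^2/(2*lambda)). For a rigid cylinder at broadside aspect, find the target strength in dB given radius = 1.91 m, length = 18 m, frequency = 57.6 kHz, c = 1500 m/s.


40.75 dB


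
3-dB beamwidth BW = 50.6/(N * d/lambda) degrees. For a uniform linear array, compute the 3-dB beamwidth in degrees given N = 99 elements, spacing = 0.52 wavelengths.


BW = 50.6 / (99 * 0.52) = 50.6 / 51.48 = 0.98

0.98 deg


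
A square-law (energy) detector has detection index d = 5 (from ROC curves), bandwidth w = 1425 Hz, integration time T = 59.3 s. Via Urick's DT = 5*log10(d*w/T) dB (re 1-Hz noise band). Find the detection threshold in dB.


10.4 dB


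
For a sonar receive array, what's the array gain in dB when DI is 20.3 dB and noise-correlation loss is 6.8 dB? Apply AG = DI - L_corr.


13.5 dB


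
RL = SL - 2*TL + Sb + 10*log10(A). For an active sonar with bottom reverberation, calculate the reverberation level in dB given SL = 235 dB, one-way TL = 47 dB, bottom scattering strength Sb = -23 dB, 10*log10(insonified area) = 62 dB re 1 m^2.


RL = SL - 2*TL + Sb + 10*log10(A) = 235 - 2*47 + (-23) + 62 = 180

180 dB


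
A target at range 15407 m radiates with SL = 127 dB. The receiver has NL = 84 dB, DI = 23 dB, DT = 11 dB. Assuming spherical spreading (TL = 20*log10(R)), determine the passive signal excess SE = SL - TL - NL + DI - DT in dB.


-28.75 dB


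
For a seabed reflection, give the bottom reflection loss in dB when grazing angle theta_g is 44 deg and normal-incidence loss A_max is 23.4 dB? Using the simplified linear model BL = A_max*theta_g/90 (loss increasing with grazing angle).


BL = A_max * theta_g / 90 = 23.4 * 44 / 90 = 11.44

11.44 dB


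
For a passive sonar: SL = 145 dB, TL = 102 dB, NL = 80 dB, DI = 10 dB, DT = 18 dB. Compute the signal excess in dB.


SE = SL - TL - NL + DI - DT = 145 - 102 - 80 + 10 - 18 = -45

-45 dB


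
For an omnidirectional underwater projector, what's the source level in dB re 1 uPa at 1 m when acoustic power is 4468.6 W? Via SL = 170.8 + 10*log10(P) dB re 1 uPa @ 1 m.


SL = 170.8 + 10*log10(4468.6) = 170.8 + 36.5 = 207.3

207.3 dB


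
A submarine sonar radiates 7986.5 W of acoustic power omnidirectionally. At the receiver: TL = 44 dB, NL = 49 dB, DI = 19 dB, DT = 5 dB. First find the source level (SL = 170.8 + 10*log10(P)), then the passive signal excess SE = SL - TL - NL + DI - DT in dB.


Step 1: SL = 170.8 + 10*log10(7986.5) = 209.82 dB
Step 2: SE = SL - TL - NL + DI - DT = 209.82 - 44 - 49 + 19 - 5 = 130.82

130.82 dB


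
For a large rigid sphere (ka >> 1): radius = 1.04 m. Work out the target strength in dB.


-5.68 dB


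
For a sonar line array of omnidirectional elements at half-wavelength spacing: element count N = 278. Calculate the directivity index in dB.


DI = 10*log10(278) = 24.44

24.44 dB


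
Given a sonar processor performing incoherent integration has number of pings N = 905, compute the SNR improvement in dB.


Gain = 5*log10(905) = 14.78

14.78 dB


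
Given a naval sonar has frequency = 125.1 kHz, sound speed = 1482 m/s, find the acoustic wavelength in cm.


1.18 cm


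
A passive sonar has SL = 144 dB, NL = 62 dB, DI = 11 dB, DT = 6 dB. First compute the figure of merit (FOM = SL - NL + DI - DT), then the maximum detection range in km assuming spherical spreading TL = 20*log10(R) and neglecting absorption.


Step 1: FOM = SL - NL + DI - DT = 144 - 62 + 11 - 6 = 87 dB
Step 2: at max range FOM = TL = 20*log10(R), so R = 10^(87/20) = 22387.21 m = 22.39 km

22.39 km


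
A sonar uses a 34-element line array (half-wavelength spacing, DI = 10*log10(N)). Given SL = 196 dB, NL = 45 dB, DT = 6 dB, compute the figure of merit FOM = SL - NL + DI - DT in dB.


160.31 dB


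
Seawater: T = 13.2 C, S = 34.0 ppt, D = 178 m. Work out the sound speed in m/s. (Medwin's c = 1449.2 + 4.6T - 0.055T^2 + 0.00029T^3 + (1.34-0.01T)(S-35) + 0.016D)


c = 1449.2 + 4.6*13.2 - 0.055*13.2^2 + 0.00029*13.2^3 + (1.34 - 0.01*13.2)*(34.0 - 35) + 0.016*178 = 1502.64

1502.64 m/s


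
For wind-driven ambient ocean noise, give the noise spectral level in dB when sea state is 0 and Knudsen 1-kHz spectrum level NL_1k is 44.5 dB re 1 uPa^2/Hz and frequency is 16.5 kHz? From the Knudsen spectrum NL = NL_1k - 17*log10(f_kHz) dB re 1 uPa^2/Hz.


NL = NL_1k - 17*log10(f_kHz) = 44.5 - 17*log10(16.5) = 44.5 - (20.7) = 23.8

23.8 dB


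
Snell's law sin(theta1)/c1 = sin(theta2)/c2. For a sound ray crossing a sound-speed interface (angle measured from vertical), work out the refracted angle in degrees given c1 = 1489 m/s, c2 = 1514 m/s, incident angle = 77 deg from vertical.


82.19 deg


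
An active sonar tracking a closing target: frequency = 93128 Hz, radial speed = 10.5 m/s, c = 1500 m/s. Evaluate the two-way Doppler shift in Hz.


fd = 2*f*v/c = 2 * 93128 * 10.5 / 1500 = 1303.79

1303.79 Hz


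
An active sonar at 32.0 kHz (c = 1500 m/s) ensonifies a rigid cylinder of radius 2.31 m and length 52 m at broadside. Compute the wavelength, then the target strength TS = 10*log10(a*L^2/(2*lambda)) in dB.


Step 1: lambda = c/f = 1500/32000 = 0.04688 m
Step 2: TS = 10*log10(a*L^2/(2*lambda)) = 10*log10(2.31*52^2/(2*0.04688)) = 48.24

48.24 dB


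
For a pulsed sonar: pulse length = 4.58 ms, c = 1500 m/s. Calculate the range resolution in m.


dR = c*tau/2 = 1500 * 4.58e-3 / 2 = 3.435

3.435 m


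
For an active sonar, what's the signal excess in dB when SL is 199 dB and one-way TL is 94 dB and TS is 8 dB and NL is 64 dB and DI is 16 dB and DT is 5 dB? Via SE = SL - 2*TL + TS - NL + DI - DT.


SE = SL - 2*TL + TS - NL + DI - DT = 199 - 2*94 + (8) - 64 + 16 - 5 = -34

-34 dB


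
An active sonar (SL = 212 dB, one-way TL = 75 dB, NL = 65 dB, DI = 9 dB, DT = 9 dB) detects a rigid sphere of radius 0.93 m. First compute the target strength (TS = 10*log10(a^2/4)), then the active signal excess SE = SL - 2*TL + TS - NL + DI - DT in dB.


Step 1: TS = 10*log10(0.93^2/4) = -6.65 dB
Step 2: SE = SL - 2*TL + TS - NL + DI - DT = 212 - 2*75 + (-6.65) - 65 + 9 - 9 = -9.65

-9.65 dB


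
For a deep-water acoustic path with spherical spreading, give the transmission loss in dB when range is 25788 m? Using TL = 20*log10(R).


88.23 dB


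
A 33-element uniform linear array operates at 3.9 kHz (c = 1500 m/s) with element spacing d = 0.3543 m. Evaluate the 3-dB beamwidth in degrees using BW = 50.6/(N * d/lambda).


Step 1: lambda = 1500/3900 = 0.38462 m
Step 2: d/lambda = 0.3543/0.38462 = 0.9212
Step 3: BW = 50.6/(N * d/lambda) = 50.6/(33 * 0.9212) = 1.66

1.66 deg


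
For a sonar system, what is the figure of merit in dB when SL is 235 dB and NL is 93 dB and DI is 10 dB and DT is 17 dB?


135 dB


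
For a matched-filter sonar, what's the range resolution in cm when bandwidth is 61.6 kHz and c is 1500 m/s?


1.22 cm


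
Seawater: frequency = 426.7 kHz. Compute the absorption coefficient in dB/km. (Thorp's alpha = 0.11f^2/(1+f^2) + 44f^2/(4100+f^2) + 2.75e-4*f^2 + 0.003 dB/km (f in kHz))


f^2 = 182072.89
alpha = 0.11*182072.89/(1+182072.89) + 44*182072.89/(4100+182072.89) + 2.75e-4*182072.89 + 0.003 = 93.214

93.214 dB/km


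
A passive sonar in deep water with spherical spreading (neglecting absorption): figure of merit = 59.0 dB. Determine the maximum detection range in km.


0.89 km


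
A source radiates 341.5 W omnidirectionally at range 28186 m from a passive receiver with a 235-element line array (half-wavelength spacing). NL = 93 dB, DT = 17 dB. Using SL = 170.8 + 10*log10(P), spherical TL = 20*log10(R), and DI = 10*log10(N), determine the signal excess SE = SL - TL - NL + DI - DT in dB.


Step 1: SL = 170.8 + 10*log10(341.5) = 196.13 dB
Step 2: TL = 20*log10(28186) = 89.0 dB
Step 3: DI = 10*log10(235) = 23.71 dB
Step 4: SE = SL - TL - NL + DI - DT = 196.13 - 89.0 - 93 + 23.71 - 17 = 20.84

20.84 dB


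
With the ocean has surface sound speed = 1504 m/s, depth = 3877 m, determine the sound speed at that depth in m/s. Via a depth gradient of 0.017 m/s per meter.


c = 1504 + 0.017 * 3877 = 1569.909

1569.909 m/s


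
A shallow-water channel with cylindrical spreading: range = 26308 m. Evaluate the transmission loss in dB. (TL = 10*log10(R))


TL = 10*log10(26308) = 44.2

44.2 dB


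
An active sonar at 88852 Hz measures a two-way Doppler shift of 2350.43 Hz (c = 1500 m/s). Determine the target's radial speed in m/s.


19.84 m/s


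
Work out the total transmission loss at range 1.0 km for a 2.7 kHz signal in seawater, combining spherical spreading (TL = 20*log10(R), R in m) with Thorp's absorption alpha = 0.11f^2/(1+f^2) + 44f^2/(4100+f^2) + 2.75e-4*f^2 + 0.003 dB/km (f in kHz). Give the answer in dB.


Step 1 (Thorp): alpha = 0.11*7.29/(1+7.29) + 44*7.29/(4100+7.29) + 2.75e-4*7.29 + 0.003 = 0.1798 dB/km
Step 2: TL_spread = 20*log10(1000) = 60.0 dB
Step 3: TL_abs = alpha*R = 0.1798 * 1.0 = 0.18 dB
Step 4: TL_total = 60.0 + 0.18 = 60.18

60.18 dB


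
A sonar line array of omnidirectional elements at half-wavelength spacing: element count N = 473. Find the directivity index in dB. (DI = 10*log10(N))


DI = 10*log10(473) = 26.75

26.75 dB


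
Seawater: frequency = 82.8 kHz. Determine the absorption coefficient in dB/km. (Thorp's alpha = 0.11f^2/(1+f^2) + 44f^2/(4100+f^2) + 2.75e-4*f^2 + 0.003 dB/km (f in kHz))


f^2 = 6855.84
alpha = 0.11*6855.84/(1+6855.84) + 44*6855.84/(4100+6855.84) + 2.75e-4*6855.84 + 0.003 = 29.532

29.532 dB/km


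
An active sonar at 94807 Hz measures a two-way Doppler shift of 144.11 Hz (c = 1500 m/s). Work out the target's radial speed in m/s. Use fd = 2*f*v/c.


From fd = 2*f*v/c, v = c*fd/(2*f) = 1500 * 144.11 / (2*94807) = 1.14

1.14 m/s


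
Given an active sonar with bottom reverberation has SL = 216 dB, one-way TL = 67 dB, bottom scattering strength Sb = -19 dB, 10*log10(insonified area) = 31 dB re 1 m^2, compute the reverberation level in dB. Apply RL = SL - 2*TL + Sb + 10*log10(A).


94 dB


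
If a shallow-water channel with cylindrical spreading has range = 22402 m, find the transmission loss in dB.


TL = 10*log10(22402) = 43.5

43.5 dB


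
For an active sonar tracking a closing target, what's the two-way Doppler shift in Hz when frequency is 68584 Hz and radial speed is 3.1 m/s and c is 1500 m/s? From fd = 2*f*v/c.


fd = 2*f*v/c = 2 * 68584 * 3.1 / 1500 = 283.48

283.48 Hz


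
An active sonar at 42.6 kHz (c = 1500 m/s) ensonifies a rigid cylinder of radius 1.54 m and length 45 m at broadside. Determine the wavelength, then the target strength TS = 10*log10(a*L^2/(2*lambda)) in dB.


Step 1: lambda = c/f = 1500/42600 = 0.03521 m
Step 2: TS = 10*log10(a*L^2/(2*lambda)) = 10*log10(1.54*45^2/(2*0.03521)) = 46.46

46.46 dB


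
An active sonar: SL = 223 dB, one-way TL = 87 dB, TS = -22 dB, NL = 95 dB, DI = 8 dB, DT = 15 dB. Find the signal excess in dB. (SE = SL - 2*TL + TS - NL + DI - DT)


SE = SL - 2*TL + TS - NL + DI - DT = 223 - 2*87 + (-22) - 95 + 8 - 15 = -75

-75 dB


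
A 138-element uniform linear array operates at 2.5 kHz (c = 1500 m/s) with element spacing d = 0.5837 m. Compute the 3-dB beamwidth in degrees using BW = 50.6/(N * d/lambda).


Step 1: lambda = 1500/2500 = 0.6 m
Step 2: d/lambda = 0.5837/0.6 = 0.9728
Step 3: BW = 50.6/(N * d/lambda) = 50.6/(138 * 0.9728) = 0.38

0.38 deg


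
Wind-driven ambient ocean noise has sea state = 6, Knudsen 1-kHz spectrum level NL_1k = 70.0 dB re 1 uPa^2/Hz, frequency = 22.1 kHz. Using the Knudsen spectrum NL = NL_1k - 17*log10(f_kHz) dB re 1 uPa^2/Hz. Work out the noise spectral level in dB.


NL = NL_1k - 17*log10(f_kHz) = 70.0 - 17*log10(22.1) = 70.0 - (22.85) = 47.15

47.15 dB


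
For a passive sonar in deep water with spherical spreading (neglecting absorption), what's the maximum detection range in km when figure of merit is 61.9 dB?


At max range FOM = TL, so 20*log10(R) = 61.9
R = 10^(61.9/20) = 1244.51 m = 1.24 km

1.24 km


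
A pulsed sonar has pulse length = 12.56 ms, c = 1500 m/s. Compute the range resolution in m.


dR = c*tau/2 = 1500 * 12.56e-3 / 2 = 9.42

9.42 m


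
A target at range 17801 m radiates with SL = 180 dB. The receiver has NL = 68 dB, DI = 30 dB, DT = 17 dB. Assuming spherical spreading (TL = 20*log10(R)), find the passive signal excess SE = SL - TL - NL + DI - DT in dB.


39.99 dB


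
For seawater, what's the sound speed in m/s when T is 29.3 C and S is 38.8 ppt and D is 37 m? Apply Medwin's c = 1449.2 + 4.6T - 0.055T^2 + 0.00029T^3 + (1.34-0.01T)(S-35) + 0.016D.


c = 1449.2 + 4.6*29.3 - 0.055*29.3^2 + 0.00029*29.3^3 + (1.34 - 0.01*29.3)*(38.8 - 35) + 0.016*37 = 1548.63

1548.63 m/s


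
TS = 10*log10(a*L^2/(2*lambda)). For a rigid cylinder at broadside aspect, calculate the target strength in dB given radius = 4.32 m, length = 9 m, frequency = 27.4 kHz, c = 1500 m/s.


lambda = 1500/27400 = 0.05474 m
TS = 10*log10(4.32*9^2/(2*0.05474)) = 35.05

35.05 dB


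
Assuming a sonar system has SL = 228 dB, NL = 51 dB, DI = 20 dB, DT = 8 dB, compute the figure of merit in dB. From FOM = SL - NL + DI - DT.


FOM = SL - NL + DI - DT = 228 - 51 + 20 - 8 = 189

189 dB


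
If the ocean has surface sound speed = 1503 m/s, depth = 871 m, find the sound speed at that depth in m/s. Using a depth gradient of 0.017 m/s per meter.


1517.807 m/s


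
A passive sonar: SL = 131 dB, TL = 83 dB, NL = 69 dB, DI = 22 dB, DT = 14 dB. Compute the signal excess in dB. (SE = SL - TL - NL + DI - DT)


SE = SL - TL - NL + DI - DT = 131 - 83 - 69 + 22 - 14 = -13

-13 dB


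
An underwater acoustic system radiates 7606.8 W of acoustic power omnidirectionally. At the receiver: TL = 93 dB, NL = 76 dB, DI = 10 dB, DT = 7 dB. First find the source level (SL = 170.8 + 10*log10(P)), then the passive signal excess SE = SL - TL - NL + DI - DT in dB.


Step 1: SL = 170.8 + 10*log10(7606.8) = 209.61 dB
Step 2: SE = SL - TL - NL + DI - DT = 209.61 - 93 - 76 + 10 - 7 = 43.61

43.61 dB


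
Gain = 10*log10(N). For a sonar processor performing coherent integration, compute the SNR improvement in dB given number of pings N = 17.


12.3 dB


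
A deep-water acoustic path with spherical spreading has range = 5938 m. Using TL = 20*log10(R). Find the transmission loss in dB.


TL = 20*log10(5938) = 75.47

75.47 dB


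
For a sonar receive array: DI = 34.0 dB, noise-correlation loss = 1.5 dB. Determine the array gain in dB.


AG = DI - L_corr = 34.0 - 1.5 = 32.5

32.5 dB


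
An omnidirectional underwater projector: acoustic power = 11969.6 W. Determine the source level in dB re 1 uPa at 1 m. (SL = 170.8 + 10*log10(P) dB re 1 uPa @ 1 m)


SL = 170.8 + 10*log10(11969.6) = 170.8 + 40.78 = 211.58

211.58 dB


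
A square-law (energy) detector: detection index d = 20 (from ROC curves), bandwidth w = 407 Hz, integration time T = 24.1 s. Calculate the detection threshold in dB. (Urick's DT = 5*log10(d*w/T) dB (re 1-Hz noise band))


DT = 5*log10(d*w/T) = 5*log10(20 * 407 / 24.1) = 5*log10(337.76) = 12.64

12.64 dB


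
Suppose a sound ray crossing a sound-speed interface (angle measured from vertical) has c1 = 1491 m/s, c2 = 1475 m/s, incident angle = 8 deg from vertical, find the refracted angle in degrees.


sin(theta2) = (c2/c1)*sin(theta1) = (1475/1491)*sin(8 deg) = 0.13768
theta2 = arcsin(0.13768) = 7.91

7.91 deg


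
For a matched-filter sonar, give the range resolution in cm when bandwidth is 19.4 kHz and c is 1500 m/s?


3.87 cm


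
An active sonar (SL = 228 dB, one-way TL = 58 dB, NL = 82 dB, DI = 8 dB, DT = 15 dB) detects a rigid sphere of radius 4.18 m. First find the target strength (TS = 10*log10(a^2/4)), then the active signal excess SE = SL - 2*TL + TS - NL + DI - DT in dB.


Step 1: TS = 10*log10(4.18^2/4) = 6.4 dB
Step 2: SE = SL - 2*TL + TS - NL + DI - DT = 228 - 2*58 + (6.4) - 82 + 8 - 15 = 29.4

29.4 dB


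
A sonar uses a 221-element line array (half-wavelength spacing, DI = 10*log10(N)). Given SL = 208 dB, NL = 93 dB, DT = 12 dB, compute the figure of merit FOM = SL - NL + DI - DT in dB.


Step 1: DI = 10*log10(221) = 23.44 dB
Step 2: FOM = SL - NL + DI - DT = 208 - 93 + 23.44 - 12 = 126.44

126.44 dB


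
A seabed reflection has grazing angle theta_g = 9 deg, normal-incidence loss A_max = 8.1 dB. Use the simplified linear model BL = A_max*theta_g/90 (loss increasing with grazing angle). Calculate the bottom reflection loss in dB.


0.81 dB


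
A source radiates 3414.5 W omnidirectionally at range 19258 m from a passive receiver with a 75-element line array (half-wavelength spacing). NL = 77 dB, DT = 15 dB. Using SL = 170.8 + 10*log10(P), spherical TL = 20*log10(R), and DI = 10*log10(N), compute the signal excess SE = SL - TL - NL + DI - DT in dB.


47.19 dB


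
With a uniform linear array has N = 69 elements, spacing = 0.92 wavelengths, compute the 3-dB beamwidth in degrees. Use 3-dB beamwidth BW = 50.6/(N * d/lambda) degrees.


BW = 50.6 / (69 * 0.92) = 50.6 / 63.48 = 0.8

0.8 deg


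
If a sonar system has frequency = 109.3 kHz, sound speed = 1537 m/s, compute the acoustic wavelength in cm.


lambda = c/f = 1537 / 109300 = 0.0141 m = 1.41 cm

1.41 cm


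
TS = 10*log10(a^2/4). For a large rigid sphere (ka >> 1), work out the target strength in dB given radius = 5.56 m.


TS = 10*log10(5.56^2 / 4) = 10*log10(7.7284) = 8.88

8.88 dB


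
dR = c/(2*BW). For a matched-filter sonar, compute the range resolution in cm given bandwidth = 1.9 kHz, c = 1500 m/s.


dR = c/(2*BW) = 1500 / (2 * 1.9e3) = 0.3947 m = 39.47 cm

39.47 cm


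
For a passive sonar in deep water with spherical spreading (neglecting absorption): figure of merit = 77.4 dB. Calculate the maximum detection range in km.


At max range FOM = TL, so 20*log10(R) = 77.4
R = 10^(77.4/20) = 7413.1 m = 7.41 km

7.41 km


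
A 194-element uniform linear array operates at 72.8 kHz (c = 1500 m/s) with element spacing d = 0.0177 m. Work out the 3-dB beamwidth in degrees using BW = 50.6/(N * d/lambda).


0.3 deg


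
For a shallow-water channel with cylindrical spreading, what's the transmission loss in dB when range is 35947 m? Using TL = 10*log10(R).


TL = 10*log10(35947) = 45.56

45.56 dB


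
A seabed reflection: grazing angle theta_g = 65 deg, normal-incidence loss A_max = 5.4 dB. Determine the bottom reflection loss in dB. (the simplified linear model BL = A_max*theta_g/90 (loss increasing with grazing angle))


3.9 dB


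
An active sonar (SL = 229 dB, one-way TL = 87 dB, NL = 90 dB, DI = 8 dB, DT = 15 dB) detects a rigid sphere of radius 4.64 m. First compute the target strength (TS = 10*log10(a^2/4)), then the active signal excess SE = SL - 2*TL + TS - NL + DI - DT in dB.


Step 1: TS = 10*log10(4.64^2/4) = 7.31 dB
Step 2: SE = SL - 2*TL + TS - NL + DI - DT = 229 - 2*87 + (7.31) - 90 + 8 - 15 = -34.69

-34.69 dB


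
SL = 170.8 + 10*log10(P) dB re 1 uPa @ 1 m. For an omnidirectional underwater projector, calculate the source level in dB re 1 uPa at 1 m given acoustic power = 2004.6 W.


SL = 170.8 + 10*log10(2004.6) = 170.8 + 33.02 = 203.82

203.82 dB


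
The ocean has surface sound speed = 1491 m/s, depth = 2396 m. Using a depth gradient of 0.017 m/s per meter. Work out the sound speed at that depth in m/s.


c = 1491 + 0.017 * 2396 = 1531.732

1531.732 m/s


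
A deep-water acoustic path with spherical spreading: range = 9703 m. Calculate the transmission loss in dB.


79.74 dB


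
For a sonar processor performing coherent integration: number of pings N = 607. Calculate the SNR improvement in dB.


Gain = 10*log10(607) = 27.83

27.83 dB


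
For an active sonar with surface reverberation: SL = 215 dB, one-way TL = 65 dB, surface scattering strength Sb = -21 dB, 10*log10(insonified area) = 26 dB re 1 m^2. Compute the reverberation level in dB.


RL = SL - 2*TL + Sb + 10*log10(A) = 215 - 2*65 + (-21) + 26 = 90

90 dB


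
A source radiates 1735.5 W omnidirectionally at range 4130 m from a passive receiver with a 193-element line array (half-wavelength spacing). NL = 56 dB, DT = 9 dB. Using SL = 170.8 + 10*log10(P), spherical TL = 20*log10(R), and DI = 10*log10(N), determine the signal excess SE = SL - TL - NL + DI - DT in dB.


Step 1: SL = 170.8 + 10*log10(1735.5) = 203.19 dB
Step 2: TL = 20*log10(4130) = 72.32 dB
Step 3: DI = 10*log10(193) = 22.86 dB
Step 4: SE = SL - TL - NL + DI - DT = 203.19 - 72.32 - 56 + 22.86 - 9 = 88.73

88.73 dB


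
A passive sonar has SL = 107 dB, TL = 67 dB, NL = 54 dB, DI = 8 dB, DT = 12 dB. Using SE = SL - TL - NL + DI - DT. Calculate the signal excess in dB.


-18 dB


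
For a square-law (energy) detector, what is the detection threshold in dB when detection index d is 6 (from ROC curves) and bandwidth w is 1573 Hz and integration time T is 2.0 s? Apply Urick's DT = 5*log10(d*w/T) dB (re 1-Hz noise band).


18.37 dB


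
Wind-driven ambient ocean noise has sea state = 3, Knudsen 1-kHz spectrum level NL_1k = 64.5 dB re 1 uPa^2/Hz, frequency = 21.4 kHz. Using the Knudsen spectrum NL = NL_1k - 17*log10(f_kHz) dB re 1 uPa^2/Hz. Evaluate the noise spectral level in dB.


NL = NL_1k - 17*log10(f_kHz) = 64.5 - 17*log10(21.4) = 64.5 - (22.62) = 41.88

41.88 dB


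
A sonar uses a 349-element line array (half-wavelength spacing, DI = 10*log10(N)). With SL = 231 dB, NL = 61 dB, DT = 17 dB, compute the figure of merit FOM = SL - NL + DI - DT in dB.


Step 1: DI = 10*log10(349) = 25.43 dB
Step 2: FOM = SL - NL + DI - DT = 231 - 61 + 25.43 - 17 = 178.43

178.43 dB


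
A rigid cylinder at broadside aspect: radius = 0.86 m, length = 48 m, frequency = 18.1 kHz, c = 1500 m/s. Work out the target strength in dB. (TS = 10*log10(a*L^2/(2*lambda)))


lambda = 1500/18100 = 0.08287 m
TS = 10*log10(0.86*48^2/(2*0.08287)) = 40.78

40.78 dB


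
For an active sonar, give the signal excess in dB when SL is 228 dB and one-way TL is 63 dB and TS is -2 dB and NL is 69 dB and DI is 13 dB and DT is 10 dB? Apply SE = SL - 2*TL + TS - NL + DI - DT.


SE = SL - 2*TL + TS - NL + DI - DT = 228 - 2*63 + (-2) - 69 + 13 - 10 = 34

34 dB


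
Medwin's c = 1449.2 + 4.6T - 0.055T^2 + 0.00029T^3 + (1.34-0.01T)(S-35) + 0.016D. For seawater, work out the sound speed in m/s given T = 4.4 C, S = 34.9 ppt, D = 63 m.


c = 1449.2 + 4.6*4.4 - 0.055*4.4^2 + 0.00029*4.4^3 + (1.34 - 0.01*4.4)*(34.9 - 35) + 0.016*63 = 1469.28

1469.28 m/s


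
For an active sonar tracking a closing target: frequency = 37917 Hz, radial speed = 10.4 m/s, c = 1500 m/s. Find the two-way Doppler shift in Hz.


fd = 2*f*v/c = 2 * 37917 * 10.4 / 1500 = 525.78

525.78 Hz


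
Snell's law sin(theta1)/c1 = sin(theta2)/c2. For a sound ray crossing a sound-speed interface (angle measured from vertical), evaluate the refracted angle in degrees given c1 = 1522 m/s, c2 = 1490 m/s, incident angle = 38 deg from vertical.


sin(theta2) = (c2/c1)*sin(theta1) = (1490/1522)*sin(38 deg) = 0.60272
theta2 = arcsin(0.60272) = 37.06

37.06 deg


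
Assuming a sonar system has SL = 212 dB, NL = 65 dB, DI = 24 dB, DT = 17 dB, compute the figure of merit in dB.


FOM = SL - NL + DI - DT = 212 - 65 + 24 - 17 = 154

154 dB


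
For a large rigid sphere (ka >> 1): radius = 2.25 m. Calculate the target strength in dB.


TS = 10*log10(2.25^2 / 4) = 10*log10(1.265625) = 1.02

1.02 dB


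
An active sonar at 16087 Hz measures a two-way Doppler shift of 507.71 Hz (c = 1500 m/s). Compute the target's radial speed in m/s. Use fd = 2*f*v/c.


23.67 m/s


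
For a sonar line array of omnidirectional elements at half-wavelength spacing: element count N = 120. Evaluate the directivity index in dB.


20.79 dB


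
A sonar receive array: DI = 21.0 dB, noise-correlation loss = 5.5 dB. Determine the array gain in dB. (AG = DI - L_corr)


15.5 dB


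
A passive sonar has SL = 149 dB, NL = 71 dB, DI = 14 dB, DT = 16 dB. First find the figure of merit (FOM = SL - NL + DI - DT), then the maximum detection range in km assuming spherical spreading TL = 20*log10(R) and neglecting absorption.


Step 1: FOM = SL - NL + DI - DT = 149 - 71 + 14 - 16 = 76 dB
Step 2: at max range FOM = TL = 20*log10(R), so R = 10^(76/20) = 6309.57 m = 6.31 km

6.31 km


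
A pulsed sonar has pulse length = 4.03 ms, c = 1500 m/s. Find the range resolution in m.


dR = c*tau/2 = 1500 * 4.03e-3 / 2 = 3.0225

3.0225 m


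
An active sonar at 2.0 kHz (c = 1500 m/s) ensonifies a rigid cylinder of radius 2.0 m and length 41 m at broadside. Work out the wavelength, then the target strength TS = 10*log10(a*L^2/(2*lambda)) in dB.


Step 1: lambda = c/f = 1500/2000 = 0.75 m
Step 2: TS = 10*log10(a*L^2/(2*lambda)) = 10*log10(2.0*41^2/(2*0.75)) = 33.51

33.51 dB


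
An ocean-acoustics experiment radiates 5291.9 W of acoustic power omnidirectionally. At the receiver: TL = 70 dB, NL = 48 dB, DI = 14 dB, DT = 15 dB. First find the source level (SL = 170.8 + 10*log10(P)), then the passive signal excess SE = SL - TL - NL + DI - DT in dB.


Step 1: SL = 170.8 + 10*log10(5291.9) = 208.04 dB
Step 2: SE = SL - TL - NL + DI - DT = 208.04 - 70 - 48 + 14 - 15 = 89.04

89.04 dB


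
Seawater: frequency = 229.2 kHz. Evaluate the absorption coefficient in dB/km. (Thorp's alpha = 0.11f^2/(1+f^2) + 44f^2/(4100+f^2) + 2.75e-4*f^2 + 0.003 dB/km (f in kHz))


f^2 = 52532.64
alpha = 0.11*52532.64/(1+52532.64) + 44*52532.64/(4100+52532.64) + 2.75e-4*52532.64 + 0.003 = 55.374

55.374 dB/km


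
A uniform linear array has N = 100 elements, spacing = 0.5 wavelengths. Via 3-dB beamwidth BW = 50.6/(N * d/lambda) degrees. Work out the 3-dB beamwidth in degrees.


BW = 50.6 / (100 * 0.5) = 50.6 / 50.0 = 1.01

1.01 deg


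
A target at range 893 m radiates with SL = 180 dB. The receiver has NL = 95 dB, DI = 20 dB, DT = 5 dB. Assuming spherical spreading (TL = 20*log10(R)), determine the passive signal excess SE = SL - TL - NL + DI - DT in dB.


40.98 dB


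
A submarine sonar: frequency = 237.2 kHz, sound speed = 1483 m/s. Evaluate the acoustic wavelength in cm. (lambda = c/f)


0.63 cm


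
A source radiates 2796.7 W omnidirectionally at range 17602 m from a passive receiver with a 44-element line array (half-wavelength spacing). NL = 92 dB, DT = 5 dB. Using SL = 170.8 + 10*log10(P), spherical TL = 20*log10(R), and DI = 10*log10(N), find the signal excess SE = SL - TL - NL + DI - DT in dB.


Step 1: SL = 170.8 + 10*log10(2796.7) = 205.27 dB
Step 2: TL = 20*log10(17602) = 84.91 dB
Step 3: DI = 10*log10(44) = 16.43 dB
Step 4: SE = SL - TL - NL + DI - DT = 205.27 - 84.91 - 92 + 16.43 - 5 = 39.79

39.79 dB


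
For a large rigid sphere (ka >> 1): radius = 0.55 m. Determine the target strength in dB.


TS = 10*log10(0.55^2 / 4) = 10*log10(0.075625) = -11.21

-11.21 dB


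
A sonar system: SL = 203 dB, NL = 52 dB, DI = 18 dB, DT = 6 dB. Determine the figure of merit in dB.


FOM = SL - NL + DI - DT = 203 - 52 + 18 - 6 = 163

163 dB


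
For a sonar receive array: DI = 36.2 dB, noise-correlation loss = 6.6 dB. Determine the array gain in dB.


AG = DI - L_corr = 36.2 - 6.6 = 29.6

29.6 dB


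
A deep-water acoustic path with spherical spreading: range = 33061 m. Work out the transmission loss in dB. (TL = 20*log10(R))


TL = 20*log10(33061) = 90.39

90.39 dB


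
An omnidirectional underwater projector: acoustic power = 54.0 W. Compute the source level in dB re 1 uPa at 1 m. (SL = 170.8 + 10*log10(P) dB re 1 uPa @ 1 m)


SL = 170.8 + 10*log10(54.0) = 170.8 + 17.32 = 188.12

188.12 dB


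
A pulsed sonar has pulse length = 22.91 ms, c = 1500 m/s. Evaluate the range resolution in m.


dR = c*tau/2 = 1500 * 22.91e-3 / 2 = 17.1825

17.1825 m


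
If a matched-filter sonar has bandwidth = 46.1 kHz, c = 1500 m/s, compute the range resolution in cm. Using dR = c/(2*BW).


dR = c/(2*BW) = 1500 / (2 * 46.1e3) = 0.0163 m = 1.63 cm

1.63 cm


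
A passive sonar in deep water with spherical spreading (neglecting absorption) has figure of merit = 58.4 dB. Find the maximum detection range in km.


At max range FOM = TL, so 20*log10(R) = 58.4
R = 10^(58.4/20) = 831.76 m = 0.83 km

0.83 km


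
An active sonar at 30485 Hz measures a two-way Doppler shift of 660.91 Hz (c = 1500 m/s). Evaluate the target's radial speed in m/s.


From fd = 2*f*v/c, v = c*fd/(2*f) = 1500 * 660.91 / (2*30485) = 16.26

16.26 m/s


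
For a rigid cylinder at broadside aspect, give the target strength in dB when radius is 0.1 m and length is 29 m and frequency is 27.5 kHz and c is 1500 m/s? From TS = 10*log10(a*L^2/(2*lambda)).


lambda = 1500/27500 = 0.05455 m
TS = 10*log10(0.1*29^2/(2*0.05455)) = 28.87

28.87 dB


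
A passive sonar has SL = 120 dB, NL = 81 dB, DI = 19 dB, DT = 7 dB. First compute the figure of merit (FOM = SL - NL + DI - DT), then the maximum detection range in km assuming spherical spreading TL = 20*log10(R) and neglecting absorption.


Step 1: FOM = SL - NL + DI - DT = 120 - 81 + 19 - 7 = 51 dB
Step 2: at max range FOM = TL = 20*log10(R), so R = 10^(51/20) = 354.81 m = 0.35 km

0.35 km


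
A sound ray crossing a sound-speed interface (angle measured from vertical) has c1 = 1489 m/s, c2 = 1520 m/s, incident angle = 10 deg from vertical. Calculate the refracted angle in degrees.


sin(theta2) = (c2/c1)*sin(theta1) = (1520/1489)*sin(10 deg) = 0.17726
theta2 = arcsin(0.17726) = 10.21

10.21 deg


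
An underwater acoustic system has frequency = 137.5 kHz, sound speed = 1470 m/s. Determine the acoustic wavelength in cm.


1.07 cm


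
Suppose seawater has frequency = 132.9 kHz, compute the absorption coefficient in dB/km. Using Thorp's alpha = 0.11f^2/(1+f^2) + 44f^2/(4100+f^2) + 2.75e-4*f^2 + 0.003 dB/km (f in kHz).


f^2 = 17662.41
alpha = 0.11*17662.41/(1+17662.41) + 44*17662.41/(4100+17662.41) + 2.75e-4*17662.41 + 0.003 = 40.681

40.681 dB/km


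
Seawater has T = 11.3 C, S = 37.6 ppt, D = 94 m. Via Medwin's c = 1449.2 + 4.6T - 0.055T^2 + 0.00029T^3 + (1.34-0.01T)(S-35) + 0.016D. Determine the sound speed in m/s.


c = 1449.2 + 4.6*11.3 - 0.055*11.3^2 + 0.00029*11.3^3 + (1.34 - 0.01*11.3)*(37.6 - 35) + 0.016*94 = 1499.27

1499.27 m/s


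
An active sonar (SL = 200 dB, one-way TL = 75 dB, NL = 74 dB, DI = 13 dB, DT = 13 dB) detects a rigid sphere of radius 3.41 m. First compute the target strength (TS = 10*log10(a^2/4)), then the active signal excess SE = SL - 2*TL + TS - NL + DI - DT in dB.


Step 1: TS = 10*log10(3.41^2/4) = 4.63 dB
Step 2: SE = SL - 2*TL + TS - NL + DI - DT = 200 - 2*75 + (4.63) - 74 + 13 - 13 = -19.37

-19.37 dB


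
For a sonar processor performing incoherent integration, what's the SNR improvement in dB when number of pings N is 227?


11.78 dB


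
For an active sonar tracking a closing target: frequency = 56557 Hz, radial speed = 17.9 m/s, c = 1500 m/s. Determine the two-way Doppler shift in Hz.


fd = 2*f*v/c = 2 * 56557 * 17.9 / 1500 = 1349.83

1349.83 Hz


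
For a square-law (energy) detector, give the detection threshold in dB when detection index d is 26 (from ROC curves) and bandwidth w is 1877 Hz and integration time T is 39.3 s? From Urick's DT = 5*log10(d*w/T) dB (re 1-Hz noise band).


15.47 dB


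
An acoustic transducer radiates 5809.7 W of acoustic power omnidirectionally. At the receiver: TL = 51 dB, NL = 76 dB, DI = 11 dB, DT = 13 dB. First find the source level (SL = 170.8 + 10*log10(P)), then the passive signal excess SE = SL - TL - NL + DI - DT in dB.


Step 1: SL = 170.8 + 10*log10(5809.7) = 208.44 dB
Step 2: SE = SL - TL - NL + DI - DT = 208.44 - 51 - 76 + 11 - 13 = 79.44

79.44 dB


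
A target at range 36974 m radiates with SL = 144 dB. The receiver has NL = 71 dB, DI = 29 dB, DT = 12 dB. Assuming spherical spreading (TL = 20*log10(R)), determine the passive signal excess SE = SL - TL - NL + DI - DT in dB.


Step 1: TL = 20*log10(36974) = 91.36 dB
Step 2: SE = 144 - 91.36 - 71 + 29 - 12 = -1.36

-1.36 dB


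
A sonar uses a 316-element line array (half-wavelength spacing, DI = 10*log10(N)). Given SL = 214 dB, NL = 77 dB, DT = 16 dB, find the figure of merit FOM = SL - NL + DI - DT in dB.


Step 1: DI = 10*log10(316) = 25.0 dB
Step 2: FOM = SL - NL + DI - DT = 214 - 77 + 25.0 - 16 = 146.0

146.0 dB


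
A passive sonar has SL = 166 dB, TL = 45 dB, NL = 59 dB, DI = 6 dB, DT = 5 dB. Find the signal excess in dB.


63 dB


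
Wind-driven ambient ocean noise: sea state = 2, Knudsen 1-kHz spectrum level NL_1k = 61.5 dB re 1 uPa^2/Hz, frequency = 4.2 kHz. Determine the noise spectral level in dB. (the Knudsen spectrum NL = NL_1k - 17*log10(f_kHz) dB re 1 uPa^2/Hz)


NL = NL_1k - 17*log10(f_kHz) = 61.5 - 17*log10(4.2) = 61.5 - (10.6) = 50.9

50.9 dB


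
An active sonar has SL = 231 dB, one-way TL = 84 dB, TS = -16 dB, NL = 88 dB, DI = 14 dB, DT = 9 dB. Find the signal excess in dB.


-36 dB


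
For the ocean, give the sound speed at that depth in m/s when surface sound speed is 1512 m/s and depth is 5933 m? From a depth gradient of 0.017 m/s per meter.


1612.861 m/s


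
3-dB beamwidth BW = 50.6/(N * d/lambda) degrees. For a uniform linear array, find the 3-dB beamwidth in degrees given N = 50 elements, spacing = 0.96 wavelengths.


BW = 50.6 / (50 * 0.96) = 50.6 / 48.0 = 1.05

1.05 deg


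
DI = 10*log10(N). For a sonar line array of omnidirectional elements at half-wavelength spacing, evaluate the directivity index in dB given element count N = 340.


DI = 10*log10(340) = 25.31

25.31 dB


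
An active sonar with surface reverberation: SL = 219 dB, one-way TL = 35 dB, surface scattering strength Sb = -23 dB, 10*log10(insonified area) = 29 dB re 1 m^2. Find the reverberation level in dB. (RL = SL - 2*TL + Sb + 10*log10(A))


RL = SL - 2*TL + Sb + 10*log10(A) = 219 - 2*35 + (-23) + 29 = 155

155 dB


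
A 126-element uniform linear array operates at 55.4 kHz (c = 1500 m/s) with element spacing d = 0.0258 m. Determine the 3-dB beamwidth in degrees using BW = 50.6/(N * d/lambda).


Step 1: lambda = 1500/55400 = 0.02708 m
Step 2: d/lambda = 0.0258/0.02708 = 0.9527
Step 3: BW = 50.6/(N * d/lambda) = 50.6/(126 * 0.9527) = 0.42

0.42 deg


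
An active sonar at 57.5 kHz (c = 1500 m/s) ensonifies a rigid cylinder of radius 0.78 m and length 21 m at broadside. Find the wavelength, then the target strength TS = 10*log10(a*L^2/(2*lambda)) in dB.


Step 1: lambda = c/f = 1500/57500 = 0.02609 m
Step 2: TS = 10*log10(a*L^2/(2*lambda)) = 10*log10(0.78*21^2/(2*0.02609)) = 38.19

38.19 dB


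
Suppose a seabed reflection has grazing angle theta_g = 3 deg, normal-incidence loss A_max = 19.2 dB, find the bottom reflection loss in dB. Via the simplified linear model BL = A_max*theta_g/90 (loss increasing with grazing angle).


0.64 dB


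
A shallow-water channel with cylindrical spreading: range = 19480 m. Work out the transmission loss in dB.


TL = 10*log10(19480) = 42.9

42.9 dB


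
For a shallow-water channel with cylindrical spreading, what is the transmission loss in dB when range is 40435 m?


TL = 10*log10(40435) = 46.07

46.07 dB


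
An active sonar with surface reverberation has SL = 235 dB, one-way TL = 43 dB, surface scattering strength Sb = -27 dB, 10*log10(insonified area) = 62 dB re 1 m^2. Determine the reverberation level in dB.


184 dB


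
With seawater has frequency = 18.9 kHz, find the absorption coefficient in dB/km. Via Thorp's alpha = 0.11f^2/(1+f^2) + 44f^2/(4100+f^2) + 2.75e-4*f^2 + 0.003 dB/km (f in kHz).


f^2 = 357.21
alpha = 0.11*357.21/(1+357.21) + 44*357.21/(4100+357.21) + 2.75e-4*357.21 + 0.003 = 3.737

3.737 dB/km


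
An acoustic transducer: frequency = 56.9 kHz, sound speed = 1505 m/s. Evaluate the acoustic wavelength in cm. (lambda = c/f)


lambda = c/f = 1505 / 56900 = 0.0264 m = 2.64 cm

2.64 cm


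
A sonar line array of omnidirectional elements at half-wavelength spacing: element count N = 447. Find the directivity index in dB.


26.5 dB


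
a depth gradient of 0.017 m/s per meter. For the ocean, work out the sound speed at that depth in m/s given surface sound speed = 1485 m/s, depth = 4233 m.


1556.961 m/s


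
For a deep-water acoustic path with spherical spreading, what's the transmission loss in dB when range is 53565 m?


TL = 20*log10(53565) = 94.58

94.58 dB


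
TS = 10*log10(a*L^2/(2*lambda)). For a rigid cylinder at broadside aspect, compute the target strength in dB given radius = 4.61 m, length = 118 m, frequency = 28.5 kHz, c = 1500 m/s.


lambda = 1500/28500 = 0.05263 m
TS = 10*log10(4.61*118^2/(2*0.05263)) = 57.85

57.85 dB


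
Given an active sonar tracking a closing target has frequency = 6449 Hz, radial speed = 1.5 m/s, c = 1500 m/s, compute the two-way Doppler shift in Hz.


fd = 2*f*v/c = 2 * 6449 * 1.5 / 1500 = 12.9

12.9 Hz


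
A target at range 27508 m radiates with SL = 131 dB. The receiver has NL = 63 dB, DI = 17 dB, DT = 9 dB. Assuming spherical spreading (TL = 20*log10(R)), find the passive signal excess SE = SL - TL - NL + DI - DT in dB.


-12.79 dB


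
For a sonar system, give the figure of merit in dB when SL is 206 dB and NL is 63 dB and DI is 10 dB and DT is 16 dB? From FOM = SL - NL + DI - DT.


FOM = SL - NL + DI - DT = 206 - 63 + 10 - 16 = 137

137 dB


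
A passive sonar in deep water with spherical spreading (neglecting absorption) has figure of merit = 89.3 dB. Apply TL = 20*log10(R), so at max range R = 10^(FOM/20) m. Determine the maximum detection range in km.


At max range FOM = TL, so 20*log10(R) = 89.3
R = 10^(89.3/20) = 29174.27 m = 29.17 km

29.17 km


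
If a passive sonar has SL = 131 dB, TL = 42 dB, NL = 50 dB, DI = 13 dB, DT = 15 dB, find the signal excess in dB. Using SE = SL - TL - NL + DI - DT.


SE = SL - TL - NL + DI - DT = 131 - 42 - 50 + 13 - 15 = 37

37 dB


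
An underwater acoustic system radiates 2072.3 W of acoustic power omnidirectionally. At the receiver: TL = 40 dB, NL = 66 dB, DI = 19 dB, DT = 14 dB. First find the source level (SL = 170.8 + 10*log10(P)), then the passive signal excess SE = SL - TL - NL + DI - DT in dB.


Step 1: SL = 170.8 + 10*log10(2072.3) = 203.96 dB
Step 2: SE = SL - TL - NL + DI - DT = 203.96 - 40 - 66 + 19 - 14 = 102.96

102.96 dB


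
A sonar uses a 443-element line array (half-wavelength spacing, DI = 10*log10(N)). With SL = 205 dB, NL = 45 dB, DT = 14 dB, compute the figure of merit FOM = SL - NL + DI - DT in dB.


Step 1: DI = 10*log10(443) = 26.46 dB
Step 2: FOM = SL - NL + DI - DT = 205 - 45 + 26.46 - 14 = 172.46

172.46 dB


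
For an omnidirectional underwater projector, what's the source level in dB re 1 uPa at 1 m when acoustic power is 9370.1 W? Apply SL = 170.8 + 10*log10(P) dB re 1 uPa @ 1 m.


SL = 170.8 + 10*log10(9370.1) = 170.8 + 39.72 = 210.52

210.52 dB


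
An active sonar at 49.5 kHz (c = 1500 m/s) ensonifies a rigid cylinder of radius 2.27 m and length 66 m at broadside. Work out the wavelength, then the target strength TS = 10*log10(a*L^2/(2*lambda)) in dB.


Step 1: lambda = c/f = 1500/49500 = 0.0303 m
Step 2: TS = 10*log10(a*L^2/(2*lambda)) = 10*log10(2.27*66^2/(2*0.0303)) = 52.13

52.13 dB


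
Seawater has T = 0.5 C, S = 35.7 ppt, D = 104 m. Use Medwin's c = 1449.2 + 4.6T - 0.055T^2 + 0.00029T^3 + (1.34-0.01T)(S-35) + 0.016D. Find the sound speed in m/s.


c = 1449.2 + 4.6*0.5 - 0.055*0.5^2 + 0.00029*0.5^3 + (1.34 - 0.01*0.5)*(35.7 - 35) + 0.016*104 = 1454.08

1454.08 m/s


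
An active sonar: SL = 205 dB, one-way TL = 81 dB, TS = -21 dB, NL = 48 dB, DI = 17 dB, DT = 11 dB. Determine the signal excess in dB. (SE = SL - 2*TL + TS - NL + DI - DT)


-20 dB


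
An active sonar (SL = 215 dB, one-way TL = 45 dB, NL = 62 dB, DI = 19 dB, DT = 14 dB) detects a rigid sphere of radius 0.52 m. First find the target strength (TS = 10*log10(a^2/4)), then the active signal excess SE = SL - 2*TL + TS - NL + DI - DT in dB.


Step 1: TS = 10*log10(0.52^2/4) = -11.7 dB
Step 2: SE = SL - 2*TL + TS - NL + DI - DT = 215 - 2*45 + (-11.7) - 62 + 19 - 14 = 56.3

56.3 dB
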